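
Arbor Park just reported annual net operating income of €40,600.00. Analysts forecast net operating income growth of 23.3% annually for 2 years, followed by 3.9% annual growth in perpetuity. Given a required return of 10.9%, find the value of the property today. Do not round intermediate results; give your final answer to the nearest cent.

€840241.14

D_1 = 50059.80000
D_2 = 61723.73340
Terminal value at year 2: TV = D_2×(1+g_2)/(r−g_2) = 64130.95900/0.07 = 916156.55718
P_0 = D_1/(1+r)^1 + D_2/(1+r)^2 + TV/(1+r)^2
    = 45139.58521 + 50186.75254 + 744914.79841 = 840241.13616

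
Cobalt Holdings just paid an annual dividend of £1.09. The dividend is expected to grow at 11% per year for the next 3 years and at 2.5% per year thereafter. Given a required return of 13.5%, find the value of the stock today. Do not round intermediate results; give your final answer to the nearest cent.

D_1 = 1.20990
D_2 = 1.34299
D_3 = 1.49072
Terminal value at year 3: TV = D_3×(1+g_2)/(r−g_2) = 1.52799/0.11 = 13.89078
P_0 = D_1/(1+r)^1 + D_2/(1+r)^2 + D_3/(1+r)^3 + TV/(1+r)^3
    = 1.06599 + 1.04251 + 1.01955 + 9.50034 = 12.62839

£12.63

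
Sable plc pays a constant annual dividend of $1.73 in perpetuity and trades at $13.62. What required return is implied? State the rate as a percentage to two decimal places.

P = C/r ⇒ r = C/P = $1.73/$13.62 = 0.127019

12.70%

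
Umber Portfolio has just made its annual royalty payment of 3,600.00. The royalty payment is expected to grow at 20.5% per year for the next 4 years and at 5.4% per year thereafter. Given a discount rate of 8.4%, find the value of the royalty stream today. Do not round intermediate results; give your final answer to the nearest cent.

212024.01

D_1 = 4338.00000
D_2 = 5227.29000
D_3 = 6298.88445
D_4 = 7590.15576
Terminal value at year 4: TV = D_4×(1+g_2)/(r−g_2) = 8000.02417/0.03 = 266667.47245
P_0 = D_1/(1+r)^1 + D_2/(1+r)^2 + D_3/(1+r)^3 + D_4/(1+r)^4 + TV/(1+r)^4
    = 4001.84502 + 4448.54543 + 4945.10816 + 5497.09901 + 193131.41204 = 212024.00966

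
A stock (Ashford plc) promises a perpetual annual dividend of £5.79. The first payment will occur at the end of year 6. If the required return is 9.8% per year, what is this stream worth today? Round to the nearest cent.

£37.02

Value at end of year 5: C / r = £5.79 / 0.098 = £59.0816
Discount to today: PV = £59.0816 / (1 + 0.098)^5 = £59.0816 / 1.595922 = £37.02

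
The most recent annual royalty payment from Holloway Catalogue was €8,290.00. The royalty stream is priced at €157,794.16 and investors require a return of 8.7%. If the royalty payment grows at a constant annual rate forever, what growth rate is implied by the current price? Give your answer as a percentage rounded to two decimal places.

P = D₀(1+g)/(r−g) ⇒ P(r−g) = D₀(1+g) ⇒ g(P+D₀) = P·r − D₀
g = (P·r − D₀)/(P + D₀) = (€157,794.16×0.087 − €8,290.00) / (€157,794.16 + €8,290.00) = 0.032743

3.27%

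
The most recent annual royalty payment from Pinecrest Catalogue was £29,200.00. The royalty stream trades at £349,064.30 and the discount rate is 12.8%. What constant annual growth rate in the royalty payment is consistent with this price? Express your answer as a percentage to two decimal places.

4.09%

P = D₀(1+g)/(r−g) ⇒ P(r−g) = D₀(1+g) ⇒ g(P+D₀) = P·r − D₀
g = (P·r − D₀)/(P + D₀) = (£349,064.30×0.128 − £29,200.00) / (£349,064.30 + £29,200.00) = 0.040924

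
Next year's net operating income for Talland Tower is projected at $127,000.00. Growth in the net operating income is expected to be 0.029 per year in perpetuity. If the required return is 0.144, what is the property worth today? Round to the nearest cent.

$1104347.83

Growing perpetuity: P = D₁ / (r − g) = $127,000.0000 / (0.144 − 0.029) = $1,104,347.83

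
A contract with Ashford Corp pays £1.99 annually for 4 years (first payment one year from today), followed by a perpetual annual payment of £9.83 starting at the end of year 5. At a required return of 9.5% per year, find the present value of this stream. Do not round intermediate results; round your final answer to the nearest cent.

£78.35

PV of 4-year annuity: £1.99 × [1 − (1+0.095)^−4] / 0.095 = 6.37692
Perpetuity value at year 4: £9.83 / 0.095 = 103.47368
PV of perpetuity: 103.47368 / (1+0.095)^4 = 71.97363
Total PV = 6.37692 + 71.97363 = 78.35055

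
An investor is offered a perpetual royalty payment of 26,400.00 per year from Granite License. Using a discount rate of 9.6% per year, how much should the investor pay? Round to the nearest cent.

275000.00

Level perpetuity: PV = C / r = 26,400.00 / 0.096 = 275,000.00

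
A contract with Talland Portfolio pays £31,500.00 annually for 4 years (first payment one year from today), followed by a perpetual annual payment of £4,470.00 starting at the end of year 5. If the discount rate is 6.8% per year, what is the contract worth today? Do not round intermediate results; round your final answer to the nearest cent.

PV of 4-year annuity: £31,500.00 × [1 − (1+0.068)^−4] / 0.068 = 107180.67005
Perpetuity value at year 4: £4,470.00 / 0.068 = 65735.29412
PV of perpetuity: 65735.29412 / (1+0.068)^4 = 50525.84665
Total PV = 107180.67005 + 50525.84665 = 157706.51670

£157706.52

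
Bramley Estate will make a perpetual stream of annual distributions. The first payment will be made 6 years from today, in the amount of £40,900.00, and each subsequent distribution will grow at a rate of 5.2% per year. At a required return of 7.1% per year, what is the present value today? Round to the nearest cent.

£1527644.68

Value at end of year 5: C₁ / (r − g) = £40,900.00 / (0.071 − 0.052) = £2,152,631.5789
Discount to today: PV = £2,152,631.5789 / (1 + 0.071)^5 = £2,152,631.5789 / 1.409118 = £1,527,644.68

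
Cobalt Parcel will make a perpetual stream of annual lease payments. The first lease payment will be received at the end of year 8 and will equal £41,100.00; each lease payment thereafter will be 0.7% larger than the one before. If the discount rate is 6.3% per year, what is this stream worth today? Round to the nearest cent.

£478542.97

Value at end of year 7: C₁ / (r − g) = £41,100.00 / (0.063 − 0.007) = £733,928.5714
Discount to today: PV = £733,928.5714 / (1 + 0.063)^7 = £733,928.5714 / 1.533673 = £478,542.97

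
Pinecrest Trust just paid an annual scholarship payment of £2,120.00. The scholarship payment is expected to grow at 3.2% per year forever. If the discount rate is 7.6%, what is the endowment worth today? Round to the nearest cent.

£49723.64

D₁ = D₀ × (1 + g) = £2,120.00 × 1.032 = £2,187.8400
Growing perpetuity: P = D₁ / (r − g) = £2,187.8400 / (0.076 − 0.032) = £49,723.64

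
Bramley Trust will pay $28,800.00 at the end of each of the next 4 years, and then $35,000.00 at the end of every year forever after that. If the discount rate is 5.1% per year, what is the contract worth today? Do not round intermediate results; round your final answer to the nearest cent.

PV of 4-year annuity: $28,800.00 × [1 − (1+0.051)^−4] / 0.051 = 101886.59684
Perpetuity value at year 4: $35,000.00 / 0.051 = 686274.50980
PV of perpetuity: 686274.50980 / (1+0.051)^4 = 562453.99281
Total PV = 101886.59684 + 562453.99281 = 664340.58965

$664340.59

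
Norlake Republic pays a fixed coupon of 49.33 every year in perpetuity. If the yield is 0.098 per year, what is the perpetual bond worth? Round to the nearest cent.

503.37

Level perpetuity: PV = C / r = 49.33 / 0.098 = 503.37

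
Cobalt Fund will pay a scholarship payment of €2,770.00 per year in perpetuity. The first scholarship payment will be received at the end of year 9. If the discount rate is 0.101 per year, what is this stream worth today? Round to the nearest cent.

Value at end of year 8: C / r = €2,770.00 / 0.101 = €27,425.7426
Discount to today: PV = €27,425.7426 / (1 + 0.101)^8 = €27,425.7426 / 2.159228 = €12,701.64

€12701.64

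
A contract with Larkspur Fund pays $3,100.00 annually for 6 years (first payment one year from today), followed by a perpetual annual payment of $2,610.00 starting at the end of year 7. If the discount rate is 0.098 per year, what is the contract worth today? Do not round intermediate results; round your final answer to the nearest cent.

PV of 6-year annuity: $3,100.00 × [1 − (1+0.098)^−6] / 0.098 = 13580.80883
Perpetuity value at year 6: $2,610.00 / 0.098 = 26632.65306
PV of perpetuity: 26632.65306 / (1+0.098)^6 = 15198.48821
Total PV = 13580.80883 + 15198.48821 = 28779.29704

$28779.30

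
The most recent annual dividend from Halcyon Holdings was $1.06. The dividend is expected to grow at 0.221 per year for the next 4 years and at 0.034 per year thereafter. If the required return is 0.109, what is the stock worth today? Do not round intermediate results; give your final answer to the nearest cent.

D_1 = 1.29426
D_2 = 1.58029
D_3 = 1.92954
D_4 = 2.35596
Terminal value at year 4: TV = D_4×(1+g_2)/(r−g_2) = 2.43607/0.075 = 32.48088
P_0 = D_1/(1+r)^1 + D_2/(1+r)^2 + D_3/(1+r)^3 + D_4/(1+r)^4 + TV/(1+r)^4
    = 1.16705 + 1.28491 + 1.41468 + 1.55755 + 21.47344 = 26.89764

$26.90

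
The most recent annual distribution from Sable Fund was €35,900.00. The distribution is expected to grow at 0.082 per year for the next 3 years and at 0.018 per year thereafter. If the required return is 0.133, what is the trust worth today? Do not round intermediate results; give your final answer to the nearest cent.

€375072.94

D_1 = 38843.80000
D_2 = 42028.99160
D_3 = 45475.36891
Terminal value at year 3: TV = D_3×(1+g_2)/(r−g_2) = 46293.92555/0.115 = 402555.87436
P_0 = D_1/(1+r)^1 + D_2/(1+r)^2 + D_3/(1+r)^3 + TV/(1+r)^3
    = 34284.02471 + 32740.78971 + 31267.02071 + 276781.10507 = 375072.94020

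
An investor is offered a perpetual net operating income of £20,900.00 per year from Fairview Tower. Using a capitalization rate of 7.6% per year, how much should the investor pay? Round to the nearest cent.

£275000.00

Level perpetuity: PV = C / r = £20,900.00 / 0.076 = £275,000.00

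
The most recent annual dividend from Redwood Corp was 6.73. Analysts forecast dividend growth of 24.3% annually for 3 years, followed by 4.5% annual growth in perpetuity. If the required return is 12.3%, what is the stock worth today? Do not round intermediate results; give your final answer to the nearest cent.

147.09

D_1 = 8.36539
D_2 = 10.39818
D_3 = 12.92494
Terminal value at year 3: TV = D_3×(1+g_2)/(r−g_2) = 13.50656/0.078 = 173.16102
P_0 = D_1/(1+r)^1 + D_2/(1+r)^2 + D_3/(1+r)^3 + TV/(1+r)^3
    = 7.44915 + 8.24514 + 9.12618 + 122.26745 = 147.08792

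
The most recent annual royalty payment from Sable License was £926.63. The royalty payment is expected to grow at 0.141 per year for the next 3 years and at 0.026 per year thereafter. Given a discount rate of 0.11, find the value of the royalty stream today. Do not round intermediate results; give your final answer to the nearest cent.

D_1 = 1057.28483
D_2 = 1206.36199
D_3 = 1376.45903
Terminal value at year 3: TV = D_3×(1+g_2)/(r−g_2) = 1412.24697/0.084 = 16812.46389
P_0 = D_1/(1+r)^1 + D_2/(1+r)^2 + D_3/(1+r)^3 + TV/(1+r)^3
    = 952.50886 + 979.11045 + 1006.45498 + 12293.12869 = 15231.20298

£15231.20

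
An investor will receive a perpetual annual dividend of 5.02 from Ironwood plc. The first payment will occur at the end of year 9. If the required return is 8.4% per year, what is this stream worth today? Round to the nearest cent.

31.35

Value at end of year 8: C / r = 5.02 / 0.084 = 59.7619
Discount to today: PV = 59.7619 / (1 + 0.084)^8 = 59.7619 / 1.906489 = 31.35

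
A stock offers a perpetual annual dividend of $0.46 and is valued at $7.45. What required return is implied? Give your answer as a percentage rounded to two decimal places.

P = C/r ⇒ r = C/P = $0.46/$7.45 = 0.061745

6.17%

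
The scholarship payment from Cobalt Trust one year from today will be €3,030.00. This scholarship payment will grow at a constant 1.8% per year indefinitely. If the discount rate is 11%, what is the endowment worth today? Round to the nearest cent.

€32934.78

Growing perpetuity: P = D₁ / (r − g) = €3,030.0000 / (0.11 − 0.018) = €32,934.78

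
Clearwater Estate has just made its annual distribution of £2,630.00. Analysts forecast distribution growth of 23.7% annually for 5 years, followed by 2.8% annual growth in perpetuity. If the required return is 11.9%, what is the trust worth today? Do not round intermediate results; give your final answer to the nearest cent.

D_1 = 3253.31000
D_2 = 4024.34447
D_3 = 4978.11411
D_4 = 6157.92715
D_5 = 7617.35589
Terminal value at year 5: TV = D_5×(1+g_2)/(r−g_2) = 7830.64185/0.091 = 86051.00938
P_0 = D_1/(1+r)^1 + D_2/(1+r)^2 + D_3/(1+r)^3 + D_4/(1+r)^4 + D_5/(1+r)^5 + TV/(1+r)^5
    = 2907.33691 + 3213.91935 + 3552.83131 + 3927.48198 + 4341.64004 + 49046.21938 = 66989.42897

£66989.43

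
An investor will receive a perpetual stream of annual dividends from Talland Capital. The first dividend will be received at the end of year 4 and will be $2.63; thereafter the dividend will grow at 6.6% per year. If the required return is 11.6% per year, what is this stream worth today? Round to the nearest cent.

$37.84

Value at end of year 3: C₁ / (r − g) = $2.63 / (0.116 − 0.066) = $52.6000
Discount to today: PV = $52.6000 / (1 + 0.116)^3 = $52.6000 / 1.389929 = $37.84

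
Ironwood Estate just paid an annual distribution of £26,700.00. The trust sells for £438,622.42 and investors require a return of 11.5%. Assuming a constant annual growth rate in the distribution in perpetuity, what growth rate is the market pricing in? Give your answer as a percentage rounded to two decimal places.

5.10%

P = D₀(1+g)/(r−g) ⇒ P(r−g) = D₀(1+g) ⇒ g(P+D₀) = P·r − D₀
g = (P·r − D₀)/(P + D₀) = (£438,622.42×0.115 − £26,700.00) / (£438,622.42 + £26,700.00) = 0.051022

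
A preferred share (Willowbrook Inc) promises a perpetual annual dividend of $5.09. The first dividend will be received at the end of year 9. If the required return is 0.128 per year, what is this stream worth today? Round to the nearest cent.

Value at end of year 8: C / r = $5.09 / 0.128 = $39.7656
Discount to today: PV = $39.7656 / (1 + 0.128)^8 = $39.7656 / 2.621035 = $15.17

$15.17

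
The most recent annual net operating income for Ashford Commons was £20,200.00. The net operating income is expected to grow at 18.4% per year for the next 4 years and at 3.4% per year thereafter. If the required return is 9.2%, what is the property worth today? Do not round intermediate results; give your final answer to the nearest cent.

£597004.95

D_1 = 23916.80000
D_2 = 28317.49120
D_3 = 33527.90958
D_4 = 39697.04494
Terminal value at year 4: TV = D_4×(1+g_2)/(r−g_2) = 41046.74447/0.058 = 707702.49089
P_0 = D_1/(1+r)^1 + D_2/(1+r)^2 + D_3/(1+r)^3 + D_4/(1+r)^4 + TV/(1+r)^4
    = 21901.83150 + 23747.04075 + 25747.70719 + 27916.92794 + 497691.43944 = 597004.94682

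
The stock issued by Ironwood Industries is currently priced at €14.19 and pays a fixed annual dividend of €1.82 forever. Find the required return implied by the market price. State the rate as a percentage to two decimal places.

12.83%

P = C/r ⇒ r = C/P = €1.82/€14.19 = 0.128259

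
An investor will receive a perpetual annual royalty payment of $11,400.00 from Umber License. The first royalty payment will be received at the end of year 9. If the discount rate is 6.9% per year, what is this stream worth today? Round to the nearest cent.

$96880.00

Value at end of year 8: C / r = $11,400.00 / 0.069 = $165,217.3913
Discount to today: PV = $165,217.3913 / (1 + 0.069)^8 = $165,217.3913 / 1.705382 = $96,880.00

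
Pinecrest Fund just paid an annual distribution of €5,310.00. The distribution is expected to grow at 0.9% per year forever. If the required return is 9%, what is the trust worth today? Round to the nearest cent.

D₁ = D₀ × (1 + g) = €5,310.00 × 1.009 = €5,357.7900
Growing perpetuity: P = D₁ / (r − g) = €5,357.7900 / (0.09 − 0.009) = €66,145.56

€66145.56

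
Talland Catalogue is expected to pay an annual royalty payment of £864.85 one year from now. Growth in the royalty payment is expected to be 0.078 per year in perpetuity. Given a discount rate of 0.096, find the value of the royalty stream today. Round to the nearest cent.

£48047.22

Growing perpetuity: P = D₁ / (r − g) = £864.8500 / (0.096 − 0.078) = £48,047.22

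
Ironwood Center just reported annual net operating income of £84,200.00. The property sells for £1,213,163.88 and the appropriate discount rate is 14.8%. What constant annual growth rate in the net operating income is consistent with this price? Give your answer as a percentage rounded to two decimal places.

P = D₀(1+g)/(r−g) ⇒ P(r−g) = D₀(1+g) ⇒ g(P+D₀) = P·r − D₀
g = (P·r − D₀)/(P + D₀) = (£1,213,163.88×0.148 − £84,200.00) / (£1,213,163.88 + £84,200.00) = 0.073494

7.35%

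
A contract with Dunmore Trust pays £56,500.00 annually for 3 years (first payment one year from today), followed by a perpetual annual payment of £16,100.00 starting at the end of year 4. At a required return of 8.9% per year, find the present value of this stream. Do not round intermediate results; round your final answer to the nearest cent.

£283345.71

PV of 3-year annuity: £56,500.00 × [1 − (1+0.089)^−3] / 0.089 = 143273.42291
Perpetuity value at year 3: £16,100.00 / 0.089 = 180898.87640
PV of perpetuity: 180898.87640 / (1+0.089)^3 = 140072.29041
Total PV = 143273.42291 + 140072.29041 = 283345.71332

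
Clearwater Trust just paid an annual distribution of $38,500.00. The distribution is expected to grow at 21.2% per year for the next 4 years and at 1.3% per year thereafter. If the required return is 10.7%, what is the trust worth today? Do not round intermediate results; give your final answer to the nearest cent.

D_1 = 46662.00000
D_2 = 56554.34400
D_3 = 68543.86493
D_4 = 83075.16429
Terminal value at year 4: TV = D_4×(1+g_2)/(r−g_2) = 84155.14143/0.094 = 895267.46201
P_0 = D_1/(1+r)^1 + D_2/(1+r)^2 + D_3/(1+r)^3 + D_4/(1+r)^4 + TV/(1+r)^4
    = 42151.76152 + 46149.89608 + 50527.25750 + 55319.81579 + 596159.29149 = 790308.02238

$790308.02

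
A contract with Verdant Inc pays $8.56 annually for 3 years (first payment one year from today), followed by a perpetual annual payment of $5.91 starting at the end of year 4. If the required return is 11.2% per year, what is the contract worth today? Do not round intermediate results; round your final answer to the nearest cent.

PV of 3-year annuity: $8.56 × [1 − (1+0.112)^−3] / 0.112 = 20.84565
Perpetuity value at year 3: $5.91 / 0.112 = 52.76786
PV of perpetuity: 52.76786 / (1+0.112)^3 = 38.37559
Total PV = 20.84565 + 38.37559 = 59.22124

$59.22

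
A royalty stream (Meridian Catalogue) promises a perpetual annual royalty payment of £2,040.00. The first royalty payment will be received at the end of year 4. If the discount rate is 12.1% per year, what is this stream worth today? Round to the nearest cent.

£11968.18

Value at end of year 3: C / r = £2,040.00 / 0.121 = £16,859.5041
Discount to today: PV = £16,859.5041 / (1 + 0.121)^3 = £16,859.5041 / 1.408695 = £11,968.18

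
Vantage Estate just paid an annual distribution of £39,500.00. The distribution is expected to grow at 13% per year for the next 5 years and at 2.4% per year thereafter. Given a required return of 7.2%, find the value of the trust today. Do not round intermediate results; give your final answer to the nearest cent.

D_1 = 44635.00000
D_2 = 50437.55000
D_3 = 56994.43150
D_4 = 64403.70759
D_5 = 72776.18958
Terminal value at year 5: TV = D_5×(1+g_2)/(r−g_2) = 74522.81813/0.048 = 1552558.71109
P_0 = D_1/(1+r)^1 + D_2/(1+r)^2 + D_3/(1+r)^3 + D_4/(1+r)^4 + D_5/(1+r)^5 + TV/(1+r)^5
    = 41637.12687 + 43889.88186 + 46264.52099 + 48767.63874 + 51406.18635 + 1096665.30887 = 1328630.66368

£1328630.66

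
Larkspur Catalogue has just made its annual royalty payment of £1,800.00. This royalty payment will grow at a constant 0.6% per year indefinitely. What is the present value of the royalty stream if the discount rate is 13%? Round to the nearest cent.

£14603.23

D₁ = D₀ × (1 + g) = £1,800.00 × 1.006 = £1,810.8000
Growing perpetuity: P = D₁ / (r − g) = £1,810.8000 / (0.13 − 0.006) = £14,603.23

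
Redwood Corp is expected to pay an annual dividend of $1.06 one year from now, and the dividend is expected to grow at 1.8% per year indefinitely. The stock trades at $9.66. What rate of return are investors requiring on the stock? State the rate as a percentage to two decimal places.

P = D₁/(r − g) ⇒ r = D₁/P + g = $1.0600/$9.66 + 0.018 = 0.109731 + 0.018 = 0.127731

12.77%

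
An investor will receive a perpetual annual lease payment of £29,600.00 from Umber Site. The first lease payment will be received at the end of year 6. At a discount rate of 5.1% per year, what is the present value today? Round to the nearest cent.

Value at end of year 5: C / r = £29,600.00 / 0.051 = £580,392.1569
Discount to today: PV = £580,392.1569 / (1 + 0.051)^5 = £580,392.1569 / 1.282371 = £452,593.13

£452593.13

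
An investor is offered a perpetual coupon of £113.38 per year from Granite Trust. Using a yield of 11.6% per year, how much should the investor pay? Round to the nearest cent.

£977.41

Level perpetuity: PV = C / r = £113.38 / 0.116 = £977.41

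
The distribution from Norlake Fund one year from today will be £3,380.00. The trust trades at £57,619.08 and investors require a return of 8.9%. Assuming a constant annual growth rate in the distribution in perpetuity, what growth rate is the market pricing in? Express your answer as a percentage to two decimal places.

P = D₁/(r−g) ⇒ g = r − D₁/P = 0.089 − £3,380.00/£57,619.08 = 0.030339

3.03%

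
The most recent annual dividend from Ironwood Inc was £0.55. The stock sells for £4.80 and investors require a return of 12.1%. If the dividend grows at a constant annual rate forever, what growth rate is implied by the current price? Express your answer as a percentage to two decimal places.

P = D₀(1+g)/(r−g) ⇒ P(r−g) = D₀(1+g) ⇒ g(P+D₀) = P·r − D₀
g = (P·r − D₀)/(P + D₀) = (£4.80×0.121 − £0.55) / (£4.80 + £0.55) = 0.005757

0.58%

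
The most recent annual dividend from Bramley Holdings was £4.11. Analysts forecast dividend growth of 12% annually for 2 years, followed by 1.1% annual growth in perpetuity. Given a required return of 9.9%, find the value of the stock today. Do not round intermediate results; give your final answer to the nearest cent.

D_1 = 4.60320
D_2 = 5.15558
Terminal value at year 2: TV = D_2×(1+g_2)/(r−g_2) = 5.21230/0.088 = 59.23063
P_0 = D_1/(1+r)^1 + D_2/(1+r)^2 + TV/(1+r)^2
    = 4.18854 + 4.26857 + 49.04006 = 57.49716

£57.50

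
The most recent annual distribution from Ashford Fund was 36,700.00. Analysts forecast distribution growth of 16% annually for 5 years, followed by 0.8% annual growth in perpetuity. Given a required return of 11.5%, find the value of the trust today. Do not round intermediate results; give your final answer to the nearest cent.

D_1 = 42572.00000
D_2 = 49383.52000
D_3 = 57284.88320
D_4 = 66450.46451
D_5 = 77082.53883
Terminal value at year 5: TV = D_5×(1+g_2)/(r−g_2) = 77699.19914/0.107 = 726160.73967
P_0 = D_1/(1+r)^1 + D_2/(1+r)^2 + D_3/(1+r)^3 + D_4/(1+r)^4 + D_5/(1+r)^5 + TV/(1+r)^5
    = 38181.16592 + 39722.10984 + 41325.24431 + 42993.07929 + 44728.22598 + 421364.97001 = 628314.79534

628314.80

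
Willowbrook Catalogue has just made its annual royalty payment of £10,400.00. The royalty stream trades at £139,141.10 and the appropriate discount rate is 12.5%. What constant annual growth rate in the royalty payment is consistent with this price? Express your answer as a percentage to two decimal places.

P = D₀(1+g)/(r−g) ⇒ P(r−g) = D₀(1+g) ⇒ g(P+D₀) = P·r − D₀
g = (P·r − D₀)/(P + D₀) = (£139,141.10×0.125 − £10,400.00) / (£139,141.10 + £10,400.00) = 0.046761

4.68%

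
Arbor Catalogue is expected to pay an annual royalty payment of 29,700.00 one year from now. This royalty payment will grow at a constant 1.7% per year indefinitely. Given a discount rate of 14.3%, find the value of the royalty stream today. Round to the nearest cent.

235714.29

Growing perpetuity: P = D₁ / (r − g) = 29,700.0000 / (0.143 − 0.017) = 235,714.29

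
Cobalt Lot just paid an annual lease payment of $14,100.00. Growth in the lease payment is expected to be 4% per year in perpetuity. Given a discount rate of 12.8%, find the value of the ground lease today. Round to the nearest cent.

D₁ = D₀ × (1 + g) = $14,100.00 × 1.04 = $14,664.0000
Growing perpetuity: P = D₁ / (r − g) = $14,664.0000 / (0.128 − 0.04) = $166,636.36

$166636.36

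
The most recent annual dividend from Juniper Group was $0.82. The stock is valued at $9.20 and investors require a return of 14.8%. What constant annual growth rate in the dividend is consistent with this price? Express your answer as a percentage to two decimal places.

5.41%

P = D₀(1+g)/(r−g) ⇒ P(r−g) = D₀(1+g) ⇒ g(P+D₀) = P·r − D₀
g = (P·r − D₀)/(P + D₀) = ($9.20×0.148 − $0.82) / ($9.20 + $0.82) = 0.054052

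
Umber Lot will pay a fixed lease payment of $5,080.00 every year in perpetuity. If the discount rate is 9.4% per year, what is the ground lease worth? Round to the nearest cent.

$54042.55

Level perpetuity: PV = C / r = $5,080.00 / 0.094 = $54,042.55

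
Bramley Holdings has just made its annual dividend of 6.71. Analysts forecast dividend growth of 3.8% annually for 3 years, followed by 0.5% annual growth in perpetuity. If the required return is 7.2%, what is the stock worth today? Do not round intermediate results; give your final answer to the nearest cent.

D_1 = 6.96498
D_2 = 7.22965
D_3 = 7.50438
Terminal value at year 3: TV = D_3×(1+g_2)/(r−g_2) = 7.54190/0.067 = 112.56564
P_0 = D_1/(1+r)^1 + D_2/(1+r)^2 + D_3/(1+r)^3 + TV/(1+r)^3
    = 6.49718 + 6.29112 + 6.09158 + 91.37376 = 110.25364

110.25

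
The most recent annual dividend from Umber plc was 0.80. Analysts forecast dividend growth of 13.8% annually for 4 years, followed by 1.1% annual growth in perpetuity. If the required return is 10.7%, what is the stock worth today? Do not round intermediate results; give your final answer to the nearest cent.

D_1 = 0.91040
D_2 = 1.03604
D_3 = 1.17901
D_4 = 1.34171
Terminal value at year 4: TV = D_4×(1+g_2)/(r−g_2) = 1.35647/0.096 = 14.12990
P_0 = D_1/(1+r)^1 + D_2/(1+r)^2 + D_3/(1+r)^3 + D_4/(1+r)^4 + TV/(1+r)^4
    = 0.82240 + 0.84543 + 0.86911 + 0.89345 + 9.40911 = 12.83950

12.84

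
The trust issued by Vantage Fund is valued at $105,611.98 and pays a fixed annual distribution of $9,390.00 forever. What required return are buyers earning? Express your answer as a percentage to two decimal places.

8.89%

P = C/r ⇒ r = C/P = $9,390.00/$105,611.98 = 0.088910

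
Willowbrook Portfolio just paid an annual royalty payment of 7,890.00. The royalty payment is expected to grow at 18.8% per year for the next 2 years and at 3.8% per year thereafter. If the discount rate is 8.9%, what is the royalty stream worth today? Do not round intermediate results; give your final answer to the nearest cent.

209106.10

D_1 = 9373.32000
D_2 = 11135.50416
Terminal value at year 2: TV = D_2×(1+g_2)/(r−g_2) = 11558.65332/0.051 = 226640.26114
P_0 = D_1/(1+r)^1 + D_2/(1+r)^2 + TV/(1+r)^2
    = 8607.27273 + 9389.75207 + 191109.07146 = 209106.09626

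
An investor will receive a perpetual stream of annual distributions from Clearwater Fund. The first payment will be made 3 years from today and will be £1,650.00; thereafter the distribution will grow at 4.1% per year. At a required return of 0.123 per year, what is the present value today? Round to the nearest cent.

Value at end of year 2: C₁ / (r − g) = £1,650.00 / (0.123 − 0.041) = £20,121.9512
Discount to today: PV = £20,121.9512 / (1 + 0.123)^2 = £20,121.9512 / 1.261129 = £15,955.51

£15955.51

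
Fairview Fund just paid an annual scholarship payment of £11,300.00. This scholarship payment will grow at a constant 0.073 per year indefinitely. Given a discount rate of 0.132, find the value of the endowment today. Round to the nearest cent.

£205506.78

D₁ = D₀ × (1 + g) = £11,300.00 × 1.073 = £12,124.9000
Growing perpetuity: P = D₁ / (r − g) = £12,124.9000 / (0.132 − 0.073) = £205,506.78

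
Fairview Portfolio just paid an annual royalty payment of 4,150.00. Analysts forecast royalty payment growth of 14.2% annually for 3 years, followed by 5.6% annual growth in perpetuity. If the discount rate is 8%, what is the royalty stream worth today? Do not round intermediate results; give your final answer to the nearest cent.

229822.60

D_1 = 4739.30000
D_2 = 5412.28060
D_3 = 6180.82445
Terminal value at year 3: TV = D_3×(1+g_2)/(r−g_2) = 6526.95061/0.024 = 271956.27559
P_0 = D_1/(1+r)^1 + D_2/(1+r)^2 + D_3/(1+r)^3 + TV/(1+r)^3
    = 4388.24074 + 4640.15826 + 4906.53772 + 215887.65971 = 229822.59644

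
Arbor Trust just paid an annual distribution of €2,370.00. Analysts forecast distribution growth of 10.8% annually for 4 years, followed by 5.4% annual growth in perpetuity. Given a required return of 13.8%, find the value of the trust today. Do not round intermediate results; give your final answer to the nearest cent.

D_1 = 2625.96000
D_2 = 2909.56368
D_3 = 3223.79656
D_4 = 3571.96659
Terminal value at year 4: TV = D_4×(1+g_2)/(r−g_2) = 3764.85278/0.084 = 44819.67597
P_0 = D_1/(1+r)^1 + D_2/(1+r)^2 + D_3/(1+r)^3 + D_4/(1+r)^4 + TV/(1+r)^4
    = 2307.52197 + 2246.69099 + 2187.46363 + 2129.79763 + 26723.88930 = 35595.36352

€35595.36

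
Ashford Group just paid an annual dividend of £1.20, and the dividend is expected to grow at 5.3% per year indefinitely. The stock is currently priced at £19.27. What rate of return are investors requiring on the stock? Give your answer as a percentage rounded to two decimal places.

11.86%

D₁ = £1.20 × 1.053 = £1.2636
P = D₁/(r − g) ⇒ r = D₁/P + g = £1.2636/£19.27 + 0.053 = 0.065573 + 0.053 = 0.118573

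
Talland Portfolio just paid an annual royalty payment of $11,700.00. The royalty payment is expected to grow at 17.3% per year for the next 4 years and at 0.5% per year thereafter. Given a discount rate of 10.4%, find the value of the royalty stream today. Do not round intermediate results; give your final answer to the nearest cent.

D_1 = 13724.10000
D_2 = 16098.36930
D_3 = 18883.38719
D_4 = 22150.21317
Terminal value at year 4: TV = D_4×(1+g_2)/(r−g_2) = 22260.96424/0.099 = 224858.22463
P_0 = D_1/(1+r)^1 + D_2/(1+r)^2 + D_3/(1+r)^3 + D_4/(1+r)^4 + TV/(1+r)^4
    = 12431.25000 + 13208.20312 + 14033.71582 + 14910.82306 + 151367.44621 = 205951.43821

$205951.44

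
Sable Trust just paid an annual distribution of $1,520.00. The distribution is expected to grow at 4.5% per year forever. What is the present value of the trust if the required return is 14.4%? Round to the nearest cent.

D₁ = D₀ × (1 + g) = $1,520.00 × 1.045 = $1,588.4000
Growing perpetuity: P = D₁ / (r − g) = $1,588.4000 / (0.144 − 0.045) = $16,044.44

$16044.44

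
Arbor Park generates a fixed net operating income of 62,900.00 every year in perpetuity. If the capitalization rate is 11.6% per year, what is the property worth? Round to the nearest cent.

Level perpetuity: PV = C / r = 62,900.00 / 0.116 = 542,241.38

542241.38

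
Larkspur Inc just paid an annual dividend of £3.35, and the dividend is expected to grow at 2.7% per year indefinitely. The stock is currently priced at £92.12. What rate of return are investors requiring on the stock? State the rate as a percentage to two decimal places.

D₁ = £3.35 × 1.027 = £3.4405
P = D₁/(r − g) ⇒ r = D₁/P + g = £3.4405/£92.12 + 0.027 = 0.037347 + 0.027 = 0.064347

6.43%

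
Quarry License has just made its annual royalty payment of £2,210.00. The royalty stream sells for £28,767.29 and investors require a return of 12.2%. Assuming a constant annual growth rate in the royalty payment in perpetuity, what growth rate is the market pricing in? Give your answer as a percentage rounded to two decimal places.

4.20%

P = D₀(1+g)/(r−g) ⇒ P(r−g) = D₀(1+g) ⇒ g(P+D₀) = P·r − D₀
g = (P·r − D₀)/(P + D₀) = (£28,767.29×0.122 − £2,210.00) / (£28,767.29 + £2,210.00) = 0.041954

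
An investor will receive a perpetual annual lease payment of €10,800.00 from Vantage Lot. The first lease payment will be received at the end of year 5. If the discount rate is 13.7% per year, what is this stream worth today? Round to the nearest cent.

Value at end of year 4: C / r = €10,800.00 / 0.137 = €78,832.1168
Discount to today: PV = €78,832.1168 / (1 + 0.137)^4 = €78,832.1168 / 1.671252 = €47,169.51

€47169.51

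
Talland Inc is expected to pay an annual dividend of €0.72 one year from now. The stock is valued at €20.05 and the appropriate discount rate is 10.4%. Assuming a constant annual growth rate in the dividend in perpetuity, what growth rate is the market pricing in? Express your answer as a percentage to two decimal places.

P = D₁/(r−g) ⇒ g = r − D₁/P = 0.104 − €0.72/€20.05 = 0.068090

6.81%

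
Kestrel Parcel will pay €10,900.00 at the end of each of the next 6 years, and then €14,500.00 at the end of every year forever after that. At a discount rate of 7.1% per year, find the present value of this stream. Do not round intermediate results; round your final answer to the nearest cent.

PV of 6-year annuity: €10,900.00 × [1 − (1+0.071)^−6] / 0.071 = 51795.27751
Perpetuity value at year 6: €14,500.00 / 0.071 = 204225.35211
PV of perpetuity: 204225.35211 / (1+0.071)^6 = 135323.37745
Total PV = 51795.27751 + 135323.37745 = 187118.65495

€187118.65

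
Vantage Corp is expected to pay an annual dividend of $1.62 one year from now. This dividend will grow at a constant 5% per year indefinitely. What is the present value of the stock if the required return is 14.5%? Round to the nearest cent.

Growing perpetuity: P = D₁ / (r − g) = $1.6200 / (0.145 − 0.05) = $17.05

$17.05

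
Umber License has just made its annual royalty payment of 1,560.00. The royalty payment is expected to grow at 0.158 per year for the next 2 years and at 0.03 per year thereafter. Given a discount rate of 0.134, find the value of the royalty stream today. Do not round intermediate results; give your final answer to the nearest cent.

D_1 = 1806.48000
D_2 = 2091.90384
Terminal value at year 2: TV = D_2×(1+g_2)/(r−g_2) = 2154.66096/0.104 = 20717.89380
P_0 = D_1/(1+r)^1 + D_2/(1+r)^2 + TV/(1+r)^2
    = 1593.01587 + 1626.73049 + 16110.88855 = 19330.63492

19330.63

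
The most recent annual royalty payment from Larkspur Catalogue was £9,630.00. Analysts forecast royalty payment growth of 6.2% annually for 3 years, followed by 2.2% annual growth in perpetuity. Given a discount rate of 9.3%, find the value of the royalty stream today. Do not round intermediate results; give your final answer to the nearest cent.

D_1 = 10227.06000
D_2 = 10861.13772
D_3 = 11534.52826
Terminal value at year 3: TV = D_3×(1+g_2)/(r−g_2) = 11788.28788/0.071 = 166032.22367
P_0 = D_1/(1+r)^1 + D_2/(1+r)^2 + D_3/(1+r)^3 + TV/(1+r)^3
    = 9356.87100 + 9091.48856 + 8833.63299 + 127154.54805 = 154436.54060

£154436.54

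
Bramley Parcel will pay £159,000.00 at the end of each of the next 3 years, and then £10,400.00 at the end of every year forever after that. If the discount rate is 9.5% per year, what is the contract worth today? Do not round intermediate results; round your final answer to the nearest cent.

£482297.24

PV of 3-year annuity: £159,000.00 × [1 − (1+0.095)^−3] / 0.095 = 398916.18561
Perpetuity value at year 3: £10,400.00 / 0.095 = 109473.68421
PV of perpetuity: 109473.68421 / (1+0.095)^3 = 83381.05320
Total PV = 398916.18561 + 83381.05320 = 482297.23881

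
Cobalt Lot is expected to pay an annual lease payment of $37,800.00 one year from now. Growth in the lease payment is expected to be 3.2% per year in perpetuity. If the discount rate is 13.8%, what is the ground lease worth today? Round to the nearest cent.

$356603.77

Growing perpetuity: P = D₁ / (r − g) = $37,800.0000 / (0.138 − 0.032) = $356,603.77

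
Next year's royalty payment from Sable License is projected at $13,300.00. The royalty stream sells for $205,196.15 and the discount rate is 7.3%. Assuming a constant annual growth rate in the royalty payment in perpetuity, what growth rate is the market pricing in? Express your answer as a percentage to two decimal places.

P = D₁/(r−g) ⇒ g = r − D₁/P = 0.073 − $13,300.00/$205,196.15 = 0.008184

0.82%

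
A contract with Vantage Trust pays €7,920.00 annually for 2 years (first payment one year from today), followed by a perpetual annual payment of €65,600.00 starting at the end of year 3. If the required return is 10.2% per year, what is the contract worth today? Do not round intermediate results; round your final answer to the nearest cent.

€543299.51

PV of 2-year annuity: €7,920.00 × [1 − (1+0.102)^−2] / 0.102 = 13708.65050
Perpetuity value at year 2: €65,600.00 / 0.102 = 643137.25490
PV of perpetuity: 643137.25490 / (1+0.102)^2 = 529590.85683
Total PV = 13708.65050 + 529590.85683 = 543299.50733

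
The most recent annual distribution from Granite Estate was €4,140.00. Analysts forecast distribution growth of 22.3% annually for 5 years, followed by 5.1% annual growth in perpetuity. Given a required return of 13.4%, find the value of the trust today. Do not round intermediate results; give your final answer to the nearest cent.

D_1 = 5063.22000
D_2 = 6192.31806
D_3 = 7573.20499
D_4 = 9262.02970
D_5 = 11327.46232
Terminal value at year 5: TV = D_5×(1+g_2)/(r−g_2) = 11905.16290/0.083 = 143435.69760
P_0 = D_1/(1+r)^1 + D_2/(1+r)^2 + D_3/(1+r)^3 + D_4/(1+r)^4 + D_5/(1+r)^5 + TV/(1+r)^5
    = 4464.92063 + 4815.34210 + 5193.26577 + 5600.85012 + 6040.42301 + 76487.76611 = 102602.56774

€102602.57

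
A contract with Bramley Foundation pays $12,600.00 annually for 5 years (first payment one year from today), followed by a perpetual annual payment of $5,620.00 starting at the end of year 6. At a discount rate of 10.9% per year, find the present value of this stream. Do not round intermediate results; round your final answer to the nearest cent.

PV of 5-year annuity: $12,600.00 × [1 − (1+0.109)^−5] / 0.109 = 46685.68503
Perpetuity value at year 5: $5,620.00 / 0.109 = 51559.63303
PV of perpetuity: 51559.63303 / (1+0.109)^5 = 30736.33542
Total PV = 46685.68503 + 30736.33542 = 77422.02045

$77422.02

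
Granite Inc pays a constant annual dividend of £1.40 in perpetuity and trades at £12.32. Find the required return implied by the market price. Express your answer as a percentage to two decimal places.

P = C/r ⇒ r = C/P = £1.40/£12.32 = 0.113636

11.36%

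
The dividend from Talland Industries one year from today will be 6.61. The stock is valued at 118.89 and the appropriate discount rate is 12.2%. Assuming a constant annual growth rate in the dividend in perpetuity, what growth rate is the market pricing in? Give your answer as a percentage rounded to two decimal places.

P = D₁/(r−g) ⇒ g = r − D₁/P = 0.122 − 6.61/118.89 = 0.066402

6.64%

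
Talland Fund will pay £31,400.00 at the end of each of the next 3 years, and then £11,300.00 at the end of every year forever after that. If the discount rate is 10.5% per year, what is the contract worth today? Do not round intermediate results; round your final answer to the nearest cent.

£157168.03

PV of 3-year annuity: £31,400.00 × [1 − (1+0.105)^−3] / 0.105 = 77404.87672
Perpetuity value at year 3: £11,300.00 / 0.105 = 107619.04762
PV of perpetuity: 107619.04762 / (1+0.105)^3 = 79763.15249
Total PV = 77404.87672 + 79763.15249 = 157168.02921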